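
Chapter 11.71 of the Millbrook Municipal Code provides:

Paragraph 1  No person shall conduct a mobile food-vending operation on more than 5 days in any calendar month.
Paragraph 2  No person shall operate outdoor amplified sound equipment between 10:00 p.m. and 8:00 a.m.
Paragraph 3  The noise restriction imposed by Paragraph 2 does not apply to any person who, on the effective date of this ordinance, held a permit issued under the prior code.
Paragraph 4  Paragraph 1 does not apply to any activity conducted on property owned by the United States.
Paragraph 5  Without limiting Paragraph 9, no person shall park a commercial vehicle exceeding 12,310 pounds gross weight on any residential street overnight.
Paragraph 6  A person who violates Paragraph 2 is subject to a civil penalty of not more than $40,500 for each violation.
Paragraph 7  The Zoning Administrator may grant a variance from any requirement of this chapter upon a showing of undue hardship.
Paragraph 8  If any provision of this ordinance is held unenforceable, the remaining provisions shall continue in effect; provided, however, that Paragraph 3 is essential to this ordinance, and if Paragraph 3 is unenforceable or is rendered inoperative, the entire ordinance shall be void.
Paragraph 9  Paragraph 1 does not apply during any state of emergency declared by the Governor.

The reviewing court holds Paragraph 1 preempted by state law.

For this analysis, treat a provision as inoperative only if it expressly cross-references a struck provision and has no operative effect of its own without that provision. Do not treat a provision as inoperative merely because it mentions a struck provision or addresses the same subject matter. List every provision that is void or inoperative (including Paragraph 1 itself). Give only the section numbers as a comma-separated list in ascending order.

Paragraph 1 is struck. The only function of Paragraph 4 is the public-property exemption from Paragraph 1, so it cannot stand once Paragraph 1 is removed. The only function of Paragraph 9 is the emergency suspension of Paragraph 1, so it cannot stand once Paragraph 1 is removed. Paragraph 5 mentions Paragraph 9 but its own obligation stands independently of Paragraph 9, so Paragraph 5 is not affected. Paragraph 8 makes Paragraph 3 an essential term, but Paragraph 3 is unaffected, so the severability proviso in Paragraph 8 preserves the remaining provisions. That leaves Paragraph 2, Paragraph 3, Paragraph 5, Paragraph 6, Paragraph 7, and Paragraph 8 in effect.

1, 4, 9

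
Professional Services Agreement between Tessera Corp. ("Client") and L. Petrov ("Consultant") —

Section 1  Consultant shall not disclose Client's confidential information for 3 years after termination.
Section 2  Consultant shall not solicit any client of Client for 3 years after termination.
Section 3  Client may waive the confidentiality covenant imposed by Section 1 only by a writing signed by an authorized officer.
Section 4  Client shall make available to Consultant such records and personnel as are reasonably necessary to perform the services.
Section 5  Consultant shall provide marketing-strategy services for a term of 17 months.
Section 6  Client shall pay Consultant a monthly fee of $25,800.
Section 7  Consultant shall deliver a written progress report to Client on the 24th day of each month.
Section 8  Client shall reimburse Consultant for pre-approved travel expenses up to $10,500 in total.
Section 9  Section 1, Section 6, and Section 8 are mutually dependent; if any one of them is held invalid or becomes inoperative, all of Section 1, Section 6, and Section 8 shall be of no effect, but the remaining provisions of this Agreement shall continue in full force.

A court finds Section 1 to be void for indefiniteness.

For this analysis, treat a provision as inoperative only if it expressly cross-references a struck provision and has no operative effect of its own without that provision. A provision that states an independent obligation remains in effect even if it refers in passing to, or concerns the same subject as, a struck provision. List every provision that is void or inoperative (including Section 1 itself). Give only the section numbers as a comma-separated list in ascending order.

Section 1 is struck. The only function of Section 3 is the waiver condition for Section 1, so it cannot stand once Section 1 is removed. Section 9 declares Section 1, Section 6, and Section 8 mutually dependent; since one of them has fallen, all of them are of no effect. That brings down Section 6 and Section 8 as well. The remainder continues in force under Section 9. That leaves Section 2, Section 4, Section 5, Section 7, and Section 9 in effect.

1, 3, 6, 8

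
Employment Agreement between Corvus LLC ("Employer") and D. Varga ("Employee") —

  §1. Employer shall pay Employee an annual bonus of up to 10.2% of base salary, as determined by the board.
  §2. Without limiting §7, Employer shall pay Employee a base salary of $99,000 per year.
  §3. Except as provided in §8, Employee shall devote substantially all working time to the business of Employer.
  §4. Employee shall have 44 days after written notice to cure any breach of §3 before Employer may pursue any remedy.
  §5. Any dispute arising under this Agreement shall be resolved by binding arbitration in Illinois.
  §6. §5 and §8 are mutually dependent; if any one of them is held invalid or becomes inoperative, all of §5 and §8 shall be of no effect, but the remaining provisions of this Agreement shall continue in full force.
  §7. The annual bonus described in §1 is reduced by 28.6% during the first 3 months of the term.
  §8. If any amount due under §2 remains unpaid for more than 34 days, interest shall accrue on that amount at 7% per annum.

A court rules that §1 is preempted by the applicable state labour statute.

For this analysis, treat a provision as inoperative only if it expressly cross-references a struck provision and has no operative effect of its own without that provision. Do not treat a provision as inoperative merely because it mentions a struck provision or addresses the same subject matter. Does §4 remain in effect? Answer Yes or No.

Yes

§1 is struck. §7 has no operative effect of its own apart from §1 and is therefore inoperative. §2 mentions §7 but its own obligation stands independently of §7, so §2 is not affected. §6 ties §5 and §8 together, but none of those is affected here; the remaining provisions continue in force under §6. The provisions still in force are §2, §3, §4, §5, §6, and §8. §4 is among the surviving provisions, so the answer is yes.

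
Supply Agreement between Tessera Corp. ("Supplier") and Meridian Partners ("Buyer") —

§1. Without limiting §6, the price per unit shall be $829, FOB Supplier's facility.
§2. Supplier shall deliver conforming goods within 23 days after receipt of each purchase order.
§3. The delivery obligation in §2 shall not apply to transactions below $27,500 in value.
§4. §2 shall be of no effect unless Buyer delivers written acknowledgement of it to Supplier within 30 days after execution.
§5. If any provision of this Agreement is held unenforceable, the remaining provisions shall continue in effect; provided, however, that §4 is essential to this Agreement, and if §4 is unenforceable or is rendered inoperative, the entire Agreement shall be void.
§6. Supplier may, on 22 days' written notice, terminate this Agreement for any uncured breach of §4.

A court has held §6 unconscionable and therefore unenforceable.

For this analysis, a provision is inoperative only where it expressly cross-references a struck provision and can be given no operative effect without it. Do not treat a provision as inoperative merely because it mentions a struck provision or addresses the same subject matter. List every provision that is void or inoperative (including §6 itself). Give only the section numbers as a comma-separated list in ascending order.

§6 is struck. §1 mentions §6 but its own obligation stands independently of §6, so §1 is not affected. Nothing else in the Agreement is defined by reference to §6. §5 makes §4 an essential term, but §4 is unaffected, so the severability proviso in §5 preserves the remaining provisions. The provisions still in force are §1, §2, §3, §4, and §5.

6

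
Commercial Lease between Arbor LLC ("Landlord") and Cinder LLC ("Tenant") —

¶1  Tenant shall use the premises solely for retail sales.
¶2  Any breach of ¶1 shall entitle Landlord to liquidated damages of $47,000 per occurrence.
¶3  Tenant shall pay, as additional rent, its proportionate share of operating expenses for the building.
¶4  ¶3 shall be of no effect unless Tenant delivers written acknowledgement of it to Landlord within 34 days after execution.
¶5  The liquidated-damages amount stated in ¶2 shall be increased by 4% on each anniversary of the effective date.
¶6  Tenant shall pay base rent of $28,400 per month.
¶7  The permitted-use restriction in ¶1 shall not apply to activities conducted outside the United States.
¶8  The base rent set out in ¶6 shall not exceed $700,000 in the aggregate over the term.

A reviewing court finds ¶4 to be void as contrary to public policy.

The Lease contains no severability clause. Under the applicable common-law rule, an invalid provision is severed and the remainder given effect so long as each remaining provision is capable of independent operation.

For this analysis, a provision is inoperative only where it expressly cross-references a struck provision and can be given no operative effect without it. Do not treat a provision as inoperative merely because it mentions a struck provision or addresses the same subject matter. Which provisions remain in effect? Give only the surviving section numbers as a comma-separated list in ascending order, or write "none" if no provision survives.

1, 2, 3, 5, 6, 7, 8

¶4 is struck. No other provision's operative terms depend on ¶4. With no severability clause, the stated default rule severs what cannot stand and enforces each remaining provision that can operate on its own. ¶1, ¶2, ¶3, ¶5, ¶6, ¶7, and ¶8 remain in effect.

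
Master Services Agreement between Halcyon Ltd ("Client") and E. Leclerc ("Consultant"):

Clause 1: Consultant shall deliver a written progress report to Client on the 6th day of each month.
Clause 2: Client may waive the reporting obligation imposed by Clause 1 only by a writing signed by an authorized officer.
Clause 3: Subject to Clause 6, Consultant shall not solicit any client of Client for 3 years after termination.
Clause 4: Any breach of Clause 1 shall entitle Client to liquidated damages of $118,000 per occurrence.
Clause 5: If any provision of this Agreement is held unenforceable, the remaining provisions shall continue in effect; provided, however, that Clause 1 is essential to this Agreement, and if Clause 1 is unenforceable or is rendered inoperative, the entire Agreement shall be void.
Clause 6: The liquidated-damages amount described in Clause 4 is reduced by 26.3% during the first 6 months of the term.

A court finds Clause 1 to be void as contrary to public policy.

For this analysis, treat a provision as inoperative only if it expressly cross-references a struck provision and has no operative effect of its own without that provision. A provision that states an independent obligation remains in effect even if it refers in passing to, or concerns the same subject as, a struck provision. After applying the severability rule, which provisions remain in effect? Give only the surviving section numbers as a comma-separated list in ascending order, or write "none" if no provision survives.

none

Clause 1 is struck. The only function of Clause 2 is the waiver condition for Clause 1, so it cannot stand once Clause 1 is removed. Clause 4 operates only by reference to Clause 1, so it falls with Clause 1. Clause 6 does nothing except set the introductory reduction to the liquidated-damages amount by reference to Clause 4; with Clause 4 gone it has no independent effect and is inoperative. Clause 5 makes Clause 1 an essential term, and Clause 1 is the provision held invalid; under Clause 5, the entire Agreement is therefore void. No provision of the Agreement survives.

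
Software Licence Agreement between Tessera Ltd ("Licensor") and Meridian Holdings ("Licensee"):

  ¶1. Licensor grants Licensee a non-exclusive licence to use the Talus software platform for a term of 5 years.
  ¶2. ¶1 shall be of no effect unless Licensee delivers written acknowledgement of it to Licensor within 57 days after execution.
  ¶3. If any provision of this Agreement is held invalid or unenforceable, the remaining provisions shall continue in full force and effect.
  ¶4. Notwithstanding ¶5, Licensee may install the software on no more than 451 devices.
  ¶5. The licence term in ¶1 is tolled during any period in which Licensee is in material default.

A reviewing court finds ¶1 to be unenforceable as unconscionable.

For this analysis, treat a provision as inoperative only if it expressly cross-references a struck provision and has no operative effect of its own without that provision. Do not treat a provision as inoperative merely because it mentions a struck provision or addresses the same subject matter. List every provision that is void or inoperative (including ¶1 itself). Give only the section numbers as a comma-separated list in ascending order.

1, 2, 5

¶1 is struck. ¶2 operates only by reference to ¶1, so it falls with ¶1. ¶5 operates only by reference to ¶1, so it falls with ¶1. ¶4 mentions ¶5 but its own obligation stands independently of ¶5, so ¶4 is not affected. ¶3 is a severability clause and preserves every provision that can still be given independent effect. The provisions still in force are ¶3 and ¶4.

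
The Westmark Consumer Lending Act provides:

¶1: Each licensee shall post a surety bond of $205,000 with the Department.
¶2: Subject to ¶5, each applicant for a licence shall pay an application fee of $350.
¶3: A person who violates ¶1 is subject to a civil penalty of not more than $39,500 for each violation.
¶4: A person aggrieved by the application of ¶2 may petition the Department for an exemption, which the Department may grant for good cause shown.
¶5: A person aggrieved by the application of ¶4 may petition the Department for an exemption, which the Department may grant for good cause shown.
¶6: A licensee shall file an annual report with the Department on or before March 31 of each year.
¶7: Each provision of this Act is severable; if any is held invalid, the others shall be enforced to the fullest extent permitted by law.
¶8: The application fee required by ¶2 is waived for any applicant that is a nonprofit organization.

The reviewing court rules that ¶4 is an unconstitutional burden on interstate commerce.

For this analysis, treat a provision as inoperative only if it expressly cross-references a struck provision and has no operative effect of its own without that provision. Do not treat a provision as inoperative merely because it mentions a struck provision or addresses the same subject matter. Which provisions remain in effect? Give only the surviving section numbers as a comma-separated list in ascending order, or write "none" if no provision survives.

1, 2, 3, 6, 7, 8

¶4 is struck. The only function of ¶5 is the exemption procedure for ¶4, so it cannot stand once ¶4 is removed. ¶2 mentions ¶5 but its own obligation stands independently of ¶5, so ¶2 is not affected. Under the severability clause in ¶7, the remaining provisions continue in force. That leaves ¶1, ¶2, ¶3, ¶6, ¶7, and ¶8 in effect.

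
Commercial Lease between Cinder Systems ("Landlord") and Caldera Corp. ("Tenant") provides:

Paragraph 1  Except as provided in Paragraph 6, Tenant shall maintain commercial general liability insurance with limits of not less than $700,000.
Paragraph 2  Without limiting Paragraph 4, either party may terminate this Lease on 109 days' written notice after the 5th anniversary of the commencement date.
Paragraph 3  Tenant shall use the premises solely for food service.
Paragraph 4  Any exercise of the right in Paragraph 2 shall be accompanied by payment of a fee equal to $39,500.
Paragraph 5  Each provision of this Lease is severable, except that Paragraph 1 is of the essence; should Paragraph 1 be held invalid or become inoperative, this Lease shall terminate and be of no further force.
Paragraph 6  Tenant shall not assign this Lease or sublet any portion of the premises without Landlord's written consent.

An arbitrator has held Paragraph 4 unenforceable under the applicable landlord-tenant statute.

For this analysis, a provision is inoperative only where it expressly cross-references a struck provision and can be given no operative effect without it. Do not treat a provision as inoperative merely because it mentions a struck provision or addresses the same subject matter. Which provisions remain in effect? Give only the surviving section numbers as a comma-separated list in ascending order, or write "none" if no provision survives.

1, 2, 3, 5, 6

Paragraph 4 is struck. Although Paragraph 2 refers to Paragraph 4, its operative terms do not depend on Paragraph 4, so it remains in effect. No other provision's operative terms depend on Paragraph 4. Paragraph 5 makes Paragraph 1 an essential term, but Paragraph 1 is unaffected, so the severability proviso in Paragraph 5 preserves the remaining provisions. The provisions still in force are Paragraph 1, Paragraph 2, Paragraph 3, Paragraph 5, and Paragraph 6.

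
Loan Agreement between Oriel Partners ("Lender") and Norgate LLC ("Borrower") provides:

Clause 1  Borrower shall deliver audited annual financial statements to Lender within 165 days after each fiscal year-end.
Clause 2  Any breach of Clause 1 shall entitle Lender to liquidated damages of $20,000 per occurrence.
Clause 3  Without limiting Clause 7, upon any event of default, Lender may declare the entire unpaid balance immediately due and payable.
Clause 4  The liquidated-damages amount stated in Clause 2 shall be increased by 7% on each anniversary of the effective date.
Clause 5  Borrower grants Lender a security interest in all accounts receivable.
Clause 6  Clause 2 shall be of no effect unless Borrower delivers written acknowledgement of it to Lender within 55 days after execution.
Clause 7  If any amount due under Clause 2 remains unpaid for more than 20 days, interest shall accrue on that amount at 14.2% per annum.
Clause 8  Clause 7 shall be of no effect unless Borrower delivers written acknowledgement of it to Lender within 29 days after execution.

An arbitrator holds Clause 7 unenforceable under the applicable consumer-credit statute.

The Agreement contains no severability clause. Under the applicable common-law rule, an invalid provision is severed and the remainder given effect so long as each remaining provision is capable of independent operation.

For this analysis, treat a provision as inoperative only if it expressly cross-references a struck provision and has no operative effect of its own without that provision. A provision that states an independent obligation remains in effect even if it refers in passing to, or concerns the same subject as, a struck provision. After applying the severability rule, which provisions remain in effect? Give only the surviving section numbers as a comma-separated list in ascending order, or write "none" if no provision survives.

1, 2, 3, 4, 5, 6

Clause 7 is struck. The only function of Clause 8 is the acknowledgement condition for Clause 7, so it cannot stand once Clause 7 is removed. Clause 3 mentions Clause 7 but its own obligation stands independently of Clause 7, so Clause 3 is not affected. With no severability clause, the stated default rule severs what cannot stand and enforces each remaining provision that can operate on its own. That leaves Clause 1, Clause 2, Clause 3, Clause 4, Clause 5, and Clause 6 in effect.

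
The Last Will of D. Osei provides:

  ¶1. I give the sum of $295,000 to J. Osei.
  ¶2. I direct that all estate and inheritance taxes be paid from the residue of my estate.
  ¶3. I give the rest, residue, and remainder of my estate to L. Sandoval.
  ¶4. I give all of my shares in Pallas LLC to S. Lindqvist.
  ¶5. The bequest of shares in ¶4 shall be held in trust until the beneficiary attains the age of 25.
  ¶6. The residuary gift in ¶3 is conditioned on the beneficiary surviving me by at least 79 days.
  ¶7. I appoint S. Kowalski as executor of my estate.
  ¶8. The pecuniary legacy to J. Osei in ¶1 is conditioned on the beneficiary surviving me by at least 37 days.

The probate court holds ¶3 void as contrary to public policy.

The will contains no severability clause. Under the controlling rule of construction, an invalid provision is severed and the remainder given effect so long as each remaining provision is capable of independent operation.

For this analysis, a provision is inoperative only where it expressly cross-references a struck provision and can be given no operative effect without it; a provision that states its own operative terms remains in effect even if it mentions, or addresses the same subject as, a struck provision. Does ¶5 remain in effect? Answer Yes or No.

Yes

¶3 is struck. ¶6 operates only by reference to ¶3, so it falls with ¶3. With no severability clause, the stated default rule severs what cannot stand and enforces each remaining provision that can operate on its own. ¶1, ¶2, ¶4, ¶5, ¶7, and ¶8 remain in effect. ¶5 is among the surviving provisions, so the answer is yes.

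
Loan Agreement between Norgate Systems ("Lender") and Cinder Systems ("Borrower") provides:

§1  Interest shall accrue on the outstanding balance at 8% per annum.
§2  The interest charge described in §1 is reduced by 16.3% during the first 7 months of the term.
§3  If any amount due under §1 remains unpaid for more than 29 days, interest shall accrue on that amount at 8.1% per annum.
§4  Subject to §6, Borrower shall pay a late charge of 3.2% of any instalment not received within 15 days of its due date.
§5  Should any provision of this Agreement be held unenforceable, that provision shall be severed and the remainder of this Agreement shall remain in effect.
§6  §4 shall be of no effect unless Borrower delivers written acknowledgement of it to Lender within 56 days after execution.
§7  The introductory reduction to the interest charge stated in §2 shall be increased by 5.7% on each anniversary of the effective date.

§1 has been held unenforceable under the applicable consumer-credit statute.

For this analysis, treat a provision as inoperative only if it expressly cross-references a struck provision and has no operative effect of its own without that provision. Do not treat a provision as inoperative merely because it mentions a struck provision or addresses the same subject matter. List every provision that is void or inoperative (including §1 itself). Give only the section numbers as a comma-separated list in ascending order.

1, 2, 3, 7

§1 is struck. §2 does nothing except set the introductory reduction to the interest charge by reference to §1; with §1 gone it has no independent effect and is inoperative. §3 does nothing except set the default interest on the interest charge by reference to §1; with §1 gone it has no independent effect and is inoperative. §7 does nothing except set the escalation of the introductory reduction to the interest charge by reference to §2; with §2 gone it has no independent effect and is inoperative. Under the severability clause in §5, the remaining provisions continue in force. That leaves §4, §5, and §6 in effect.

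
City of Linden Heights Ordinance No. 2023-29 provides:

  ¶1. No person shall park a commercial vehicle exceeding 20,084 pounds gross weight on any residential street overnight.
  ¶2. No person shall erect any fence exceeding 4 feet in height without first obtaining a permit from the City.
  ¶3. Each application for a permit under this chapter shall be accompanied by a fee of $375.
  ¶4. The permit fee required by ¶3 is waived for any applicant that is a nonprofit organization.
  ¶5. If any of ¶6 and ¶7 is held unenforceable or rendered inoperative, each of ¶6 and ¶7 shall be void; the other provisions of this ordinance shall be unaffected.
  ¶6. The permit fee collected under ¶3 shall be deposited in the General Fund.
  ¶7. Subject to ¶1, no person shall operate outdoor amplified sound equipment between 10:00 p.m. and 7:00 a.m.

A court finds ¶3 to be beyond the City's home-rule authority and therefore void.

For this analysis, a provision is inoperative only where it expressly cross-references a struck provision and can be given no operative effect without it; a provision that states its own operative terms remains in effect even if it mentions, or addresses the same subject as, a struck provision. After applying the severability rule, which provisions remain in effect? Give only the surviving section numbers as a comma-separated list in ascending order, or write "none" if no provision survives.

1, 2, 5

¶3 is struck. ¶4 has no operative effect of its own apart from ¶3 and is therefore inoperative. ¶6 does nothing except set the disposition of the permit fee by reference to ¶3; with ¶3 gone it has no independent effect and is inoperative. ¶5 declares ¶6 and ¶7 mutually dependent; since one of them has fallen, all of them are of no effect. That brings down ¶7 as well. The remainder continues in force under ¶5. ¶1, ¶2, and ¶5 remain in effect.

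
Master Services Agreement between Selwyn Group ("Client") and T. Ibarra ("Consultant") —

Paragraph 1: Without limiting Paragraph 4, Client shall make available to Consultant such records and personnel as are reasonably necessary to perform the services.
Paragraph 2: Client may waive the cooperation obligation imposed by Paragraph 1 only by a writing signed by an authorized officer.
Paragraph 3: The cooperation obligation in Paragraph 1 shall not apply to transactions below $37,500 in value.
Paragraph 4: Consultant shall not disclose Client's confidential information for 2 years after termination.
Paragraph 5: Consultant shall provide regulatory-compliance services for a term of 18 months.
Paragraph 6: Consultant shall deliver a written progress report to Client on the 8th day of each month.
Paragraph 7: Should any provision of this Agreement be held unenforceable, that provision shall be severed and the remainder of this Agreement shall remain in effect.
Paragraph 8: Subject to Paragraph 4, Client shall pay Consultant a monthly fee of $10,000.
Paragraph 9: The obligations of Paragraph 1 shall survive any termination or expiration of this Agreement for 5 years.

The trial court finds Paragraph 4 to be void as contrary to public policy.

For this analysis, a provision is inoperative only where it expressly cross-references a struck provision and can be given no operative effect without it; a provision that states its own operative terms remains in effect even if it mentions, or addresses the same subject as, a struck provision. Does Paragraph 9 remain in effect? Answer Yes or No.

Yes

Paragraph 4 is struck. Paragraph 1 mentions Paragraph 4 but its own obligation stands independently of Paragraph 4, so Paragraph 1 is not affected. Although Paragraph 8 refers to Paragraph 4, its operative terms do not depend on Paragraph 4, so it remains in effect. Nothing else in the Agreement is defined by reference to Paragraph 4. Under the severability clause in Paragraph 7, the remaining provisions continue in force. The provisions still in force are Paragraph 1, Paragraph 2, Paragraph 3, Paragraph 5, Paragraph 6, Paragraph 7, Paragraph 8, and Paragraph 9. Paragraph 9 is among the surviving provisions, so the answer is yes.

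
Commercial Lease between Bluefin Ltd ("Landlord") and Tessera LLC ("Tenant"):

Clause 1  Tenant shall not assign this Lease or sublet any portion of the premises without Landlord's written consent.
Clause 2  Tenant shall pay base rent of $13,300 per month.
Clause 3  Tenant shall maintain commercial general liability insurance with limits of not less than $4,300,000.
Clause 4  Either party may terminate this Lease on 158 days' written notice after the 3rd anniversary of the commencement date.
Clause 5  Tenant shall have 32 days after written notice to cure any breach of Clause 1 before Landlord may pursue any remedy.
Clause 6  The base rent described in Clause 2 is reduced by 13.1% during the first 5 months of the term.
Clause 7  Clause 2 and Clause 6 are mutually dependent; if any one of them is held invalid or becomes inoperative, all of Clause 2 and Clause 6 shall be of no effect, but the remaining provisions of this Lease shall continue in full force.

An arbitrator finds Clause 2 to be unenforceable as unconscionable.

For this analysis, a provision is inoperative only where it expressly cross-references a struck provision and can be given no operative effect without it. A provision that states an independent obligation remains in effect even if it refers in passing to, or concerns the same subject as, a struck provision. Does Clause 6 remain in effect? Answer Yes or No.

Clause 2 is struck. Clause 6 operates only by reference to Clause 2, so it falls with Clause 2. Clause 7 declares Clause 2 and Clause 6 mutually dependent; since one of them has fallen, all of them are of no effect. The remainder continues in force under Clause 7. Clause 1, Clause 3, Clause 4, Clause 5, and Clause 7 remain in effect. Clause 6 is among the inoperative provisions, so the answer is no.

No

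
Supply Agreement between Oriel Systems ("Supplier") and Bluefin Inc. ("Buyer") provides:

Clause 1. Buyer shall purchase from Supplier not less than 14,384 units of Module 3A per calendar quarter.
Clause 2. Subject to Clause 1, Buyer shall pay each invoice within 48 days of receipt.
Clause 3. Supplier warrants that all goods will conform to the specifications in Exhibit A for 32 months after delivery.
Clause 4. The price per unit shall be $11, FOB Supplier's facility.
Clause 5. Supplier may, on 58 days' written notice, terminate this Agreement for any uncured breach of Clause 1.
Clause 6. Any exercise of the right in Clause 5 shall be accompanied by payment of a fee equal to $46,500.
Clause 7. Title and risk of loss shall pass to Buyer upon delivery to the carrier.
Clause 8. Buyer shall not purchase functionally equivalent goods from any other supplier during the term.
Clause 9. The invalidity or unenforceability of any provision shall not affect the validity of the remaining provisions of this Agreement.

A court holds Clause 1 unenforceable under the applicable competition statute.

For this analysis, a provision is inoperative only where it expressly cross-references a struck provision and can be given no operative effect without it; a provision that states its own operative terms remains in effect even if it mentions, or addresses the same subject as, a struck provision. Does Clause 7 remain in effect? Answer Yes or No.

Yes

Clause 1 is struck. Clause 5 has no operative effect of its own apart from Clause 1 and is therefore inoperative. Clause 6 operates only by reference to Clause 5, so it falls with Clause 5. Although Clause 2 refers to Clause 1, its operative terms do not depend on Clause 1, so it remains in effect. Under the severability clause in Clause 9, the remaining provisions continue in force. The provisions still in force are Clause 2, Clause 3, Clause 4, Clause 7, Clause 8, and Clause 9. Clause 7 is among the surviving provisions, so the answer is yes.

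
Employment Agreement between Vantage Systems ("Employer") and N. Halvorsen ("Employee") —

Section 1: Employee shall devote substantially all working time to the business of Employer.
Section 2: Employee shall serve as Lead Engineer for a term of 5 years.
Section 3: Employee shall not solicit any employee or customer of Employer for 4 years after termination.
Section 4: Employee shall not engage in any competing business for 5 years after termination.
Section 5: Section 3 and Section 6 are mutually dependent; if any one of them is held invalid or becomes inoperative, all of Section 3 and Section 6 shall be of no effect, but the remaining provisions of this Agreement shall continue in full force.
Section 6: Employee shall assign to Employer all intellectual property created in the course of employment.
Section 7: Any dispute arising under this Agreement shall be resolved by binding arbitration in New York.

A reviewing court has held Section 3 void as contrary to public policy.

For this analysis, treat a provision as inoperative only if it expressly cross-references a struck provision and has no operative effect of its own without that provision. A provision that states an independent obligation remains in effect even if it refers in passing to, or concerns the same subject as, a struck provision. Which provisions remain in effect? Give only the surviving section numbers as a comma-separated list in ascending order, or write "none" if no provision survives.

Section 3 is struck. No other provision's operative terms depend on Section 3. Section 5 declares Section 3 and Section 6 mutually dependent; since one of them has fallen, all of them are of no effect. That brings down Section 6 as well. The remainder continues in force under Section 5. The provisions still in force are Section 1, Section 2, Section 4, Section 5, and Section 7.

1, 2, 4, 5, 7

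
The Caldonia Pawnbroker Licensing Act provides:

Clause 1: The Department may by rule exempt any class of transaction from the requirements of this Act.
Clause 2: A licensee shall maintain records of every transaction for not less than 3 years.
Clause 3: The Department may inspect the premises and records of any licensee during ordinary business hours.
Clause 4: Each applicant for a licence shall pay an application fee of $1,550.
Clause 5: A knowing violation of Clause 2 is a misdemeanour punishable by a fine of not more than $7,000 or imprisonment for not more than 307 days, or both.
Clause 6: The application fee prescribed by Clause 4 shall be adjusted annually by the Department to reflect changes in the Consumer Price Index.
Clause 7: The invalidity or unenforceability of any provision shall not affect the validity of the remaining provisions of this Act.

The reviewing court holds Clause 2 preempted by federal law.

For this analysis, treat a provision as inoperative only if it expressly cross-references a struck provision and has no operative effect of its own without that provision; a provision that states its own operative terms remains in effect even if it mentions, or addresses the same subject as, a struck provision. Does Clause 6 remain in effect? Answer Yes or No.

Clause 2 is struck. Clause 5 operates only by reference to Clause 2, so it falls with Clause 2. Clause 7 is a severability clause and preserves every provision that can still be given independent effect. Clause 1, Clause 3, Clause 4, Clause 6, and Clause 7 remain in effect. Clause 6 is among the surviving provisions, so the answer is yes.

Yes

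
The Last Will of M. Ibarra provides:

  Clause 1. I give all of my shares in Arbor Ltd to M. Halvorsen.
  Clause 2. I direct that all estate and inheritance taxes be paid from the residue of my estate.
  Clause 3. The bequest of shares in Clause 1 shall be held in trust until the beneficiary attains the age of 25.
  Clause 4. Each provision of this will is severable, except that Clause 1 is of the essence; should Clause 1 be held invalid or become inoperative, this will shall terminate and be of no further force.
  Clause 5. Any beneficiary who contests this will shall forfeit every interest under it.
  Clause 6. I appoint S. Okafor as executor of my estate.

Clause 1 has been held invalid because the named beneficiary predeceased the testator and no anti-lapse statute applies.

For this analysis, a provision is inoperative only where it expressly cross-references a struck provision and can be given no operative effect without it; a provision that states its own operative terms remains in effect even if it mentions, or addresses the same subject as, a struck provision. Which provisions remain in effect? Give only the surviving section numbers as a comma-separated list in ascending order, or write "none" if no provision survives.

Clause 1 is struck. Clause 3 merely fixes the trust for Clause 1; with Clause 1 gone it has nothing to operate on and falls away. Clause 4 makes Clause 1 an essential term, and Clause 1 is the provision held invalid; under Clause 4, the entire will is therefore void. No provision of the will survives.

none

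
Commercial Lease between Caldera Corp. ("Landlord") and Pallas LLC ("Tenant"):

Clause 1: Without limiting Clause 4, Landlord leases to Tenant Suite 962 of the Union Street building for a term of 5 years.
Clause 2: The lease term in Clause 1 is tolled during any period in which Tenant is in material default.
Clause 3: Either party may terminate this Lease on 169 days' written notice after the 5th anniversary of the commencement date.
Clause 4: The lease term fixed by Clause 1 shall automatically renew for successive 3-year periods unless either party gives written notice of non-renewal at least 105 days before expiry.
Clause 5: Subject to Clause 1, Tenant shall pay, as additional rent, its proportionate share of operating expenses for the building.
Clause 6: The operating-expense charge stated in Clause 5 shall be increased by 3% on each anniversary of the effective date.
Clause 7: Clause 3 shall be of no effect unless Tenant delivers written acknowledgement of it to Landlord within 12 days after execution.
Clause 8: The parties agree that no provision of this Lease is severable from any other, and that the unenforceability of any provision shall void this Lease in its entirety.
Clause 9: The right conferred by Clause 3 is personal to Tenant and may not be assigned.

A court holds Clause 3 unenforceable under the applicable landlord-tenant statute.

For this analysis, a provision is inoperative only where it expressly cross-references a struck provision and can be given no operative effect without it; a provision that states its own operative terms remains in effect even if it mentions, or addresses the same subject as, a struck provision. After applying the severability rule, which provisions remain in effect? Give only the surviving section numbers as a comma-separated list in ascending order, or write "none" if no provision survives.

Clause 3 is struck. Clause 7 merely fixes the acknowledgement condition for Clause 3; with Clause 3 gone it has nothing to operate on and falls away. Clause 9 merely fixes the non-assignment of Clause 3; with Clause 3 gone it has nothing to operate on and falls away. Clause 8 provides that the Lease is not severable, so the invalidity of any one provision voids the entire Lease. No provision of the Lease survives.

none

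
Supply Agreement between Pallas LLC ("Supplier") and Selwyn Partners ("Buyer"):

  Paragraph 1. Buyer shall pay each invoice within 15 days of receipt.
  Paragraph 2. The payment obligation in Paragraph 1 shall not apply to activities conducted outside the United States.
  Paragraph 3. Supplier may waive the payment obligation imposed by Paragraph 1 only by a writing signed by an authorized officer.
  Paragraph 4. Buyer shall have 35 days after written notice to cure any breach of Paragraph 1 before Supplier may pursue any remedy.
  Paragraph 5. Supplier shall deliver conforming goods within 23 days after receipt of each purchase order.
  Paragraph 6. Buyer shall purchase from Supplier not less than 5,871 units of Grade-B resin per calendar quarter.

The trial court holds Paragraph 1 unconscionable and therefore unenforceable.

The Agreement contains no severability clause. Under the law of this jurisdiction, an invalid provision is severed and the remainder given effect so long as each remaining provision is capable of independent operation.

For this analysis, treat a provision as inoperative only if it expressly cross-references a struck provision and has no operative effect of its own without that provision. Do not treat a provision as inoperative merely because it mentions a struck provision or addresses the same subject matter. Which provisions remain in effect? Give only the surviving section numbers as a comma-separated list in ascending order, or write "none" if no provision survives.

5, 6

Paragraph 1 is struck. Paragraph 2 operates only by reference to Paragraph 1, so it falls with Paragraph 1. Paragraph 3 operates only by reference to Paragraph 1, so it falls with Paragraph 1. Paragraph 4 merely fixes the cure period for breach of Paragraph 1; with Paragraph 1 gone it has nothing to operate on and falls away. Under the stated default rule, only provisions that cannot operate independently fall away; the rest are enforced. The provisions still in force are Paragraph 5 and Paragraph 6.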